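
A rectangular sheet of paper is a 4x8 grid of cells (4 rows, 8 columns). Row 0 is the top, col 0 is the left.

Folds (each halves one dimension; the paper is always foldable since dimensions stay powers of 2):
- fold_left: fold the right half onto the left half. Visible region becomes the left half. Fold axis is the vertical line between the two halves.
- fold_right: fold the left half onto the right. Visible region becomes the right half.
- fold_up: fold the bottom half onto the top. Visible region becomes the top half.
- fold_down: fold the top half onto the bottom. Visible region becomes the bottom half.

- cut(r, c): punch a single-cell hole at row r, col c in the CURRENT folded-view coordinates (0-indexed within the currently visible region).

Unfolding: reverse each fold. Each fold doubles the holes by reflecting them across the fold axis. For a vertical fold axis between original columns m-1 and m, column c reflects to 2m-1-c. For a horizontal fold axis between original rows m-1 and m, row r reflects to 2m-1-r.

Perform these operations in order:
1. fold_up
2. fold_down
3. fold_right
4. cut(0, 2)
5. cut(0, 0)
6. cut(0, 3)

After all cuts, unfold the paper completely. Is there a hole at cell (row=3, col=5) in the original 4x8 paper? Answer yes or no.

Op 1 fold_up: fold axis h@2; visible region now rows[0,2) x cols[0,8) = 2x8
Op 2 fold_down: fold axis h@1; visible region now rows[1,2) x cols[0,8) = 1x8
Op 3 fold_right: fold axis v@4; visible region now rows[1,2) x cols[4,8) = 1x4
Op 4 cut(0, 2): punch at orig (1,6); cuts so far [(1, 6)]; region rows[1,2) x cols[4,8) = 1x4
Op 5 cut(0, 0): punch at orig (1,4); cuts so far [(1, 4), (1, 6)]; region rows[1,2) x cols[4,8) = 1x4
Op 6 cut(0, 3): punch at orig (1,7); cuts so far [(1, 4), (1, 6), (1, 7)]; region rows[1,2) x cols[4,8) = 1x4
Unfold 1 (reflect across v@4): 6 holes -> [(1, 0), (1, 1), (1, 3), (1, 4), (1, 6), (1, 7)]
Unfold 2 (reflect across h@1): 12 holes -> [(0, 0), (0, 1), (0, 3), (0, 4), (0, 6), (0, 7), (1, 0), (1, 1), (1, 3), (1, 4), (1, 6), (1, 7)]
Unfold 3 (reflect across h@2): 24 holes -> [(0, 0), (0, 1), (0, 3), (0, 4), (0, 6), (0, 7), (1, 0), (1, 1), (1, 3), (1, 4), (1, 6), (1, 7), (2, 0), (2, 1), (2, 3), (2, 4), (2, 6), (2, 7), (3, 0), (3, 1), (3, 3), (3, 4), (3, 6), (3, 7)]
Holes: [(0, 0), (0, 1), (0, 3), (0, 4), (0, 6), (0, 7), (1, 0), (1, 1), (1, 3), (1, 4), (1, 6), (1, 7), (2, 0), (2, 1), (2, 3), (2, 4), (2, 6), (2, 7), (3, 0), (3, 1), (3, 3), (3, 4), (3, 6), (3, 7)]

Answer: no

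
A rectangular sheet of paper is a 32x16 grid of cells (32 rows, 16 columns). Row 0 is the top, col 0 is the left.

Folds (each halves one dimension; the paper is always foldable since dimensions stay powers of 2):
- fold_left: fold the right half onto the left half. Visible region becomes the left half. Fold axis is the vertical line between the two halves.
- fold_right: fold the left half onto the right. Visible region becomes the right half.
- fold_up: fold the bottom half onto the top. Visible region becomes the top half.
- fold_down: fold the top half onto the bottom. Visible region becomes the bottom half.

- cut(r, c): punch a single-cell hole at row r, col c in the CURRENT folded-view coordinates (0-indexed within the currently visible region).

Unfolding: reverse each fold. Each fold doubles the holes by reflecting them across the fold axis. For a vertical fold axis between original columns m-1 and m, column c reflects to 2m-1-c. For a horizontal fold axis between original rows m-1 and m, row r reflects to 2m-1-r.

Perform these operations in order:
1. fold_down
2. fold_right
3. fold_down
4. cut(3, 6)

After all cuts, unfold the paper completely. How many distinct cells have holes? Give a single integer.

Answer: 8

Derivation:
Op 1 fold_down: fold axis h@16; visible region now rows[16,32) x cols[0,16) = 16x16
Op 2 fold_right: fold axis v@8; visible region now rows[16,32) x cols[8,16) = 16x8
Op 3 fold_down: fold axis h@24; visible region now rows[24,32) x cols[8,16) = 8x8
Op 4 cut(3, 6): punch at orig (27,14); cuts so far [(27, 14)]; region rows[24,32) x cols[8,16) = 8x8
Unfold 1 (reflect across h@24): 2 holes -> [(20, 14), (27, 14)]
Unfold 2 (reflect across v@8): 4 holes -> [(20, 1), (20, 14), (27, 1), (27, 14)]
Unfold 3 (reflect across h@16): 8 holes -> [(4, 1), (4, 14), (11, 1), (11, 14), (20, 1), (20, 14), (27, 1), (27, 14)]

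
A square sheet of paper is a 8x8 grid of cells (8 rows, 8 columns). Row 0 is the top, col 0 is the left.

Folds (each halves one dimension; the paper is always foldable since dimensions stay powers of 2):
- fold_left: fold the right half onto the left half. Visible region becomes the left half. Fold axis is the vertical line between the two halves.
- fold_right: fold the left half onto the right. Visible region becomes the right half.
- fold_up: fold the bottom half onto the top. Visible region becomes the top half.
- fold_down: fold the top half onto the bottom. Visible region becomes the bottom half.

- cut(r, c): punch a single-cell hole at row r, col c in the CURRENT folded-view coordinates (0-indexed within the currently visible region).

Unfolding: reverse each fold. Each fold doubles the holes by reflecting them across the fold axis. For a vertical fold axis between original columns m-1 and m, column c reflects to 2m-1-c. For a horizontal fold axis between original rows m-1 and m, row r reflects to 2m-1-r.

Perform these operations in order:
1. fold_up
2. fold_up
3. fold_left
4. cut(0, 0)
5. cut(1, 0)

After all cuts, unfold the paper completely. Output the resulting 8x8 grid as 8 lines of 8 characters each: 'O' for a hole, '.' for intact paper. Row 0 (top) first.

Answer: O......O
O......O
O......O
O......O
O......O
O......O
O......O
O......O

Derivation:
Op 1 fold_up: fold axis h@4; visible region now rows[0,4) x cols[0,8) = 4x8
Op 2 fold_up: fold axis h@2; visible region now rows[0,2) x cols[0,8) = 2x8
Op 3 fold_left: fold axis v@4; visible region now rows[0,2) x cols[0,4) = 2x4
Op 4 cut(0, 0): punch at orig (0,0); cuts so far [(0, 0)]; region rows[0,2) x cols[0,4) = 2x4
Op 5 cut(1, 0): punch at orig (1,0); cuts so far [(0, 0), (1, 0)]; region rows[0,2) x cols[0,4) = 2x4
Unfold 1 (reflect across v@4): 4 holes -> [(0, 0), (0, 7), (1, 0), (1, 7)]
Unfold 2 (reflect across h@2): 8 holes -> [(0, 0), (0, 7), (1, 0), (1, 7), (2, 0), (2, 7), (3, 0), (3, 7)]
Unfold 3 (reflect across h@4): 16 holes -> [(0, 0), (0, 7), (1, 0), (1, 7), (2, 0), (2, 7), (3, 0), (3, 7), (4, 0), (4, 7), (5, 0), (5, 7), (6, 0), (6, 7), (7, 0), (7, 7)]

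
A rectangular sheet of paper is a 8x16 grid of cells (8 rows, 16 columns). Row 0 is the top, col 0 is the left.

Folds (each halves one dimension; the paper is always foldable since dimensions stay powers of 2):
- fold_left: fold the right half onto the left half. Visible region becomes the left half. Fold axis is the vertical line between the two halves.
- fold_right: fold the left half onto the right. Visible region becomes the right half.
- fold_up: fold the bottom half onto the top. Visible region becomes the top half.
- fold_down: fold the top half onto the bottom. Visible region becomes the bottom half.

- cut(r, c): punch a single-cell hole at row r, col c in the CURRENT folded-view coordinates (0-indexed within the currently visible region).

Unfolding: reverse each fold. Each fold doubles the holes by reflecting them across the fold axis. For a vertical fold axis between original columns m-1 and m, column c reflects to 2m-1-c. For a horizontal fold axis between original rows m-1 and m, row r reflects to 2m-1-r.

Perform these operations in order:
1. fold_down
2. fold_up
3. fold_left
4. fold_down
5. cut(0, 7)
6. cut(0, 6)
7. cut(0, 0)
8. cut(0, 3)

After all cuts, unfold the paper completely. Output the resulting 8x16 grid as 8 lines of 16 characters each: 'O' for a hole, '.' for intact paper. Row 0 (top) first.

Op 1 fold_down: fold axis h@4; visible region now rows[4,8) x cols[0,16) = 4x16
Op 2 fold_up: fold axis h@6; visible region now rows[4,6) x cols[0,16) = 2x16
Op 3 fold_left: fold axis v@8; visible region now rows[4,6) x cols[0,8) = 2x8
Op 4 fold_down: fold axis h@5; visible region now rows[5,6) x cols[0,8) = 1x8
Op 5 cut(0, 7): punch at orig (5,7); cuts so far [(5, 7)]; region rows[5,6) x cols[0,8) = 1x8
Op 6 cut(0, 6): punch at orig (5,6); cuts so far [(5, 6), (5, 7)]; region rows[5,6) x cols[0,8) = 1x8
Op 7 cut(0, 0): punch at orig (5,0); cuts so far [(5, 0), (5, 6), (5, 7)]; region rows[5,6) x cols[0,8) = 1x8
Op 8 cut(0, 3): punch at orig (5,3); cuts so far [(5, 0), (5, 3), (5, 6), (5, 7)]; region rows[5,6) x cols[0,8) = 1x8
Unfold 1 (reflect across h@5): 8 holes -> [(4, 0), (4, 3), (4, 6), (4, 7), (5, 0), (5, 3), (5, 6), (5, 7)]
Unfold 2 (reflect across v@8): 16 holes -> [(4, 0), (4, 3), (4, 6), (4, 7), (4, 8), (4, 9), (4, 12), (4, 15), (5, 0), (5, 3), (5, 6), (5, 7), (5, 8), (5, 9), (5, 12), (5, 15)]
Unfold 3 (reflect across h@6): 32 holes -> [(4, 0), (4, 3), (4, 6), (4, 7), (4, 8), (4, 9), (4, 12), (4, 15), (5, 0), (5, 3), (5, 6), (5, 7), (5, 8), (5, 9), (5, 12), (5, 15), (6, 0), (6, 3), (6, 6), (6, 7), (6, 8), (6, 9), (6, 12), (6, 15), (7, 0), (7, 3), (7, 6), (7, 7), (7, 8), (7, 9), (7, 12), (7, 15)]
Unfold 4 (reflect across h@4): 64 holes -> [(0, 0), (0, 3), (0, 6), (0, 7), (0, 8), (0, 9), (0, 12), (0, 15), (1, 0), (1, 3), (1, 6), (1, 7), (1, 8), (1, 9), (1, 12), (1, 15), (2, 0), (2, 3), (2, 6), (2, 7), (2, 8), (2, 9), (2, 12), (2, 15), (3, 0), (3, 3), (3, 6), (3, 7), (3, 8), (3, 9), (3, 12), (3, 15), (4, 0), (4, 3), (4, 6), (4, 7), (4, 8), (4, 9), (4, 12), (4, 15), (5, 0), (5, 3), (5, 6), (5, 7), (5, 8), (5, 9), (5, 12), (5, 15), (6, 0), (6, 3), (6, 6), (6, 7), (6, 8), (6, 9), (6, 12), (6, 15), (7, 0), (7, 3), (7, 6), (7, 7), (7, 8), (7, 9), (7, 12), (7, 15)]

Answer: O..O..OOOO..O..O
O..O..OOOO..O..O
O..O..OOOO..O..O
O..O..OOOO..O..O
O..O..OOOO..O..O
O..O..OOOO..O..O
O..O..OOOO..O..O
O..O..OOOO..O..O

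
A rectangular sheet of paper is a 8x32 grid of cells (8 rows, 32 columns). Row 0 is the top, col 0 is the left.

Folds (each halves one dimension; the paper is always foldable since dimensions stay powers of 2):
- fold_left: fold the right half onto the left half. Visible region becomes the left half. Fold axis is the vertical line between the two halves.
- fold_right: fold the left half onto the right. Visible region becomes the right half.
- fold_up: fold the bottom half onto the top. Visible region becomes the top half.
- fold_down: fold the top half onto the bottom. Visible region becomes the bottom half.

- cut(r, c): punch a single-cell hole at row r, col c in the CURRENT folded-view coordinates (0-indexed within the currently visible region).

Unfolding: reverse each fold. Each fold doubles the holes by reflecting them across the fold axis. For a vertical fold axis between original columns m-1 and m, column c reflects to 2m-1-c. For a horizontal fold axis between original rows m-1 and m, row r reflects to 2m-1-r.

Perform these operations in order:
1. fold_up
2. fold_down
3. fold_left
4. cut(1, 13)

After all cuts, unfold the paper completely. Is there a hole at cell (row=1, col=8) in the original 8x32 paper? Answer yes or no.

Answer: no

Derivation:
Op 1 fold_up: fold axis h@4; visible region now rows[0,4) x cols[0,32) = 4x32
Op 2 fold_down: fold axis h@2; visible region now rows[2,4) x cols[0,32) = 2x32
Op 3 fold_left: fold axis v@16; visible region now rows[2,4) x cols[0,16) = 2x16
Op 4 cut(1, 13): punch at orig (3,13); cuts so far [(3, 13)]; region rows[2,4) x cols[0,16) = 2x16
Unfold 1 (reflect across v@16): 2 holes -> [(3, 13), (3, 18)]
Unfold 2 (reflect across h@2): 4 holes -> [(0, 13), (0, 18), (3, 13), (3, 18)]
Unfold 3 (reflect across h@4): 8 holes -> [(0, 13), (0, 18), (3, 13), (3, 18), (4, 13), (4, 18), (7, 13), (7, 18)]
Holes: [(0, 13), (0, 18), (3, 13), (3, 18), (4, 13), (4, 18), (7, 13), (7, 18)]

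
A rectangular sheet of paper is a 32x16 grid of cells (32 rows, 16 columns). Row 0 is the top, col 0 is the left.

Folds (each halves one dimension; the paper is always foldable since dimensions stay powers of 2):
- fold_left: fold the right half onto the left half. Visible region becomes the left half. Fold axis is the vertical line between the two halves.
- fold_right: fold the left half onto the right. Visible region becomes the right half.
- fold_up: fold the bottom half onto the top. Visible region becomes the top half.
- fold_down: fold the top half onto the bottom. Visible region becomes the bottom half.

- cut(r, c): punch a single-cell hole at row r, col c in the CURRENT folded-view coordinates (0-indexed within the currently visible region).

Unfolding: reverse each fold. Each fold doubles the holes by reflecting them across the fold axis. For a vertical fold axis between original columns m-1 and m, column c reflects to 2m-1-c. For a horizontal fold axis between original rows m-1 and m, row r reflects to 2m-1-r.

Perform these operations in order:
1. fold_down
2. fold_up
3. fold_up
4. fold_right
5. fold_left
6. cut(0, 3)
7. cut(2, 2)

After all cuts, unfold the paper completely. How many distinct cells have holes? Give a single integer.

Answer: 64

Derivation:
Op 1 fold_down: fold axis h@16; visible region now rows[16,32) x cols[0,16) = 16x16
Op 2 fold_up: fold axis h@24; visible region now rows[16,24) x cols[0,16) = 8x16
Op 3 fold_up: fold axis h@20; visible region now rows[16,20) x cols[0,16) = 4x16
Op 4 fold_right: fold axis v@8; visible region now rows[16,20) x cols[8,16) = 4x8
Op 5 fold_left: fold axis v@12; visible region now rows[16,20) x cols[8,12) = 4x4
Op 6 cut(0, 3): punch at orig (16,11); cuts so far [(16, 11)]; region rows[16,20) x cols[8,12) = 4x4
Op 7 cut(2, 2): punch at orig (18,10); cuts so far [(16, 11), (18, 10)]; region rows[16,20) x cols[8,12) = 4x4
Unfold 1 (reflect across v@12): 4 holes -> [(16, 11), (16, 12), (18, 10), (18, 13)]
Unfold 2 (reflect across v@8): 8 holes -> [(16, 3), (16, 4), (16, 11), (16, 12), (18, 2), (18, 5), (18, 10), (18, 13)]
Unfold 3 (reflect across h@20): 16 holes -> [(16, 3), (16, 4), (16, 11), (16, 12), (18, 2), (18, 5), (18, 10), (18, 13), (21, 2), (21, 5), (21, 10), (21, 13), (23, 3), (23, 4), (23, 11), (23, 12)]
Unfold 4 (reflect across h@24): 32 holes -> [(16, 3), (16, 4), (16, 11), (16, 12), (18, 2), (18, 5), (18, 10), (18, 13), (21, 2), (21, 5), (21, 10), (21, 13), (23, 3), (23, 4), (23, 11), (23, 12), (24, 3), (24, 4), (24, 11), (24, 12), (26, 2), (26, 5), (26, 10), (26, 13), (29, 2), (29, 5), (29, 10), (29, 13), (31, 3), (31, 4), (31, 11), (31, 12)]
Unfold 5 (reflect across h@16): 64 holes -> [(0, 3), (0, 4), (0, 11), (0, 12), (2, 2), (2, 5), (2, 10), (2, 13), (5, 2), (5, 5), (5, 10), (5, 13), (7, 3), (7, 4), (7, 11), (7, 12), (8, 3), (8, 4), (8, 11), (8, 12), (10, 2), (10, 5), (10, 10), (10, 13), (13, 2), (13, 5), (13, 10), (13, 13), (15, 3), (15, 4), (15, 11), (15, 12), (16, 3), (16, 4), (16, 11), (16, 12), (18, 2), (18, 5), (18, 10), (18, 13), (21, 2), (21, 5), (21, 10), (21, 13), (23, 3), (23, 4), (23, 11), (23, 12), (24, 3), (24, 4), (24, 11), (24, 12), (26, 2), (26, 5), (26, 10), (26, 13), (29, 2), (29, 5), (29, 10), (29, 13), (31, 3), (31, 4), (31, 11), (31, 12)]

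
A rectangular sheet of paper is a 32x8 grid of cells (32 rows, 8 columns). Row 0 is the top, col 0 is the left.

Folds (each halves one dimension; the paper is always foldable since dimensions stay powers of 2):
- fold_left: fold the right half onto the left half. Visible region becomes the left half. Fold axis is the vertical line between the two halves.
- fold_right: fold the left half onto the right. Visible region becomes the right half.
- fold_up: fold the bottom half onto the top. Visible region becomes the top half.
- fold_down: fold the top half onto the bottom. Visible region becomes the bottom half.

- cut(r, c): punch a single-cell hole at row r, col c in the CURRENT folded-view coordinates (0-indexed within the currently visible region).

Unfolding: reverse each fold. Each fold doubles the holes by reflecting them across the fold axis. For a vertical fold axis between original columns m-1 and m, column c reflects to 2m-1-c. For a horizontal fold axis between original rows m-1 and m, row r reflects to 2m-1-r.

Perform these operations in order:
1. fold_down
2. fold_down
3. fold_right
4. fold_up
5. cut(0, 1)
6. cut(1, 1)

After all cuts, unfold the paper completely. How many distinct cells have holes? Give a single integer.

Answer: 32

Derivation:
Op 1 fold_down: fold axis h@16; visible region now rows[16,32) x cols[0,8) = 16x8
Op 2 fold_down: fold axis h@24; visible region now rows[24,32) x cols[0,8) = 8x8
Op 3 fold_right: fold axis v@4; visible region now rows[24,32) x cols[4,8) = 8x4
Op 4 fold_up: fold axis h@28; visible region now rows[24,28) x cols[4,8) = 4x4
Op 5 cut(0, 1): punch at orig (24,5); cuts so far [(24, 5)]; region rows[24,28) x cols[4,8) = 4x4
Op 6 cut(1, 1): punch at orig (25,5); cuts so far [(24, 5), (25, 5)]; region rows[24,28) x cols[4,8) = 4x4
Unfold 1 (reflect across h@28): 4 holes -> [(24, 5), (25, 5), (30, 5), (31, 5)]
Unfold 2 (reflect across v@4): 8 holes -> [(24, 2), (24, 5), (25, 2), (25, 5), (30, 2), (30, 5), (31, 2), (31, 5)]
Unfold 3 (reflect across h@24): 16 holes -> [(16, 2), (16, 5), (17, 2), (17, 5), (22, 2), (22, 5), (23, 2), (23, 5), (24, 2), (24, 5), (25, 2), (25, 5), (30, 2), (30, 5), (31, 2), (31, 5)]
Unfold 4 (reflect across h@16): 32 holes -> [(0, 2), (0, 5), (1, 2), (1, 5), (6, 2), (6, 5), (7, 2), (7, 5), (8, 2), (8, 5), (9, 2), (9, 5), (14, 2), (14, 5), (15, 2), (15, 5), (16, 2), (16, 5), (17, 2), (17, 5), (22, 2), (22, 5), (23, 2), (23, 5), (24, 2), (24, 5), (25, 2), (25, 5), (30, 2), (30, 5), (31, 2), (31, 5)]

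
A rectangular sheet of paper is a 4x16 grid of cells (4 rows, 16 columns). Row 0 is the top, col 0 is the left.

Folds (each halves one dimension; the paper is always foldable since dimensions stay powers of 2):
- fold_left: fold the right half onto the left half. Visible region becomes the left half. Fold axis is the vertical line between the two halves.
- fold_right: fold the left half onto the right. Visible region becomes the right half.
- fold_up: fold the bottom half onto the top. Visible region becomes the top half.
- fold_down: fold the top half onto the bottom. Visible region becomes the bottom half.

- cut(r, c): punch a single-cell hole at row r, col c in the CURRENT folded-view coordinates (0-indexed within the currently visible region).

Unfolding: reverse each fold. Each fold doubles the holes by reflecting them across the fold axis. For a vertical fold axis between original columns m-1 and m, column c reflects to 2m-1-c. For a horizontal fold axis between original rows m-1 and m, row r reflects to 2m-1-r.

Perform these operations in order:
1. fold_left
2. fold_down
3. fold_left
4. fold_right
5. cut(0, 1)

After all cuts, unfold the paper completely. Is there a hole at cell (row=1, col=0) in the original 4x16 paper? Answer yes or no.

Op 1 fold_left: fold axis v@8; visible region now rows[0,4) x cols[0,8) = 4x8
Op 2 fold_down: fold axis h@2; visible region now rows[2,4) x cols[0,8) = 2x8
Op 3 fold_left: fold axis v@4; visible region now rows[2,4) x cols[0,4) = 2x4
Op 4 fold_right: fold axis v@2; visible region now rows[2,4) x cols[2,4) = 2x2
Op 5 cut(0, 1): punch at orig (2,3); cuts so far [(2, 3)]; region rows[2,4) x cols[2,4) = 2x2
Unfold 1 (reflect across v@2): 2 holes -> [(2, 0), (2, 3)]
Unfold 2 (reflect across v@4): 4 holes -> [(2, 0), (2, 3), (2, 4), (2, 7)]
Unfold 3 (reflect across h@2): 8 holes -> [(1, 0), (1, 3), (1, 4), (1, 7), (2, 0), (2, 3), (2, 4), (2, 7)]
Unfold 4 (reflect across v@8): 16 holes -> [(1, 0), (1, 3), (1, 4), (1, 7), (1, 8), (1, 11), (1, 12), (1, 15), (2, 0), (2, 3), (2, 4), (2, 7), (2, 8), (2, 11), (2, 12), (2, 15)]
Holes: [(1, 0), (1, 3), (1, 4), (1, 7), (1, 8), (1, 11), (1, 12), (1, 15), (2, 0), (2, 3), (2, 4), (2, 7), (2, 8), (2, 11), (2, 12), (2, 15)]

Answer: yes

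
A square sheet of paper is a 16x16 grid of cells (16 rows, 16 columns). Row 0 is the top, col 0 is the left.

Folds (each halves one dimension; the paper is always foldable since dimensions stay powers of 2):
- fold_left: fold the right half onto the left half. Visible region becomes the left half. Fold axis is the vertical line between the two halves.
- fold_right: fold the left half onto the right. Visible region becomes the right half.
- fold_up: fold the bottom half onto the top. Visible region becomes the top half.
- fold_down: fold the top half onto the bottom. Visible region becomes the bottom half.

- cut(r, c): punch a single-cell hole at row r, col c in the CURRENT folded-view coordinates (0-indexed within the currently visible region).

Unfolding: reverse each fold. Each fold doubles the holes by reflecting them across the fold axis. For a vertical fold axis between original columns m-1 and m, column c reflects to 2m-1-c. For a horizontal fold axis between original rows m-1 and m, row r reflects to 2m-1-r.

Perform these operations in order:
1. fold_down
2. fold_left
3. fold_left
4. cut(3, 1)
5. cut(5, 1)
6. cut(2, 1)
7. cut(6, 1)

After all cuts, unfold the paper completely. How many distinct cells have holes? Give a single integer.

Op 1 fold_down: fold axis h@8; visible region now rows[8,16) x cols[0,16) = 8x16
Op 2 fold_left: fold axis v@8; visible region now rows[8,16) x cols[0,8) = 8x8
Op 3 fold_left: fold axis v@4; visible region now rows[8,16) x cols[0,4) = 8x4
Op 4 cut(3, 1): punch at orig (11,1); cuts so far [(11, 1)]; region rows[8,16) x cols[0,4) = 8x4
Op 5 cut(5, 1): punch at orig (13,1); cuts so far [(11, 1), (13, 1)]; region rows[8,16) x cols[0,4) = 8x4
Op 6 cut(2, 1): punch at orig (10,1); cuts so far [(10, 1), (11, 1), (13, 1)]; region rows[8,16) x cols[0,4) = 8x4
Op 7 cut(6, 1): punch at orig (14,1); cuts so far [(10, 1), (11, 1), (13, 1), (14, 1)]; region rows[8,16) x cols[0,4) = 8x4
Unfold 1 (reflect across v@4): 8 holes -> [(10, 1), (10, 6), (11, 1), (11, 6), (13, 1), (13, 6), (14, 1), (14, 6)]
Unfold 2 (reflect across v@8): 16 holes -> [(10, 1), (10, 6), (10, 9), (10, 14), (11, 1), (11, 6), (11, 9), (11, 14), (13, 1), (13, 6), (13, 9), (13, 14), (14, 1), (14, 6), (14, 9), (14, 14)]
Unfold 3 (reflect across h@8): 32 holes -> [(1, 1), (1, 6), (1, 9), (1, 14), (2, 1), (2, 6), (2, 9), (2, 14), (4, 1), (4, 6), (4, 9), (4, 14), (5, 1), (5, 6), (5, 9), (5, 14), (10, 1), (10, 6), (10, 9), (10, 14), (11, 1), (11, 6), (11, 9), (11, 14), (13, 1), (13, 6), (13, 9), (13, 14), (14, 1), (14, 6), (14, 9), (14, 14)]

Answer: 32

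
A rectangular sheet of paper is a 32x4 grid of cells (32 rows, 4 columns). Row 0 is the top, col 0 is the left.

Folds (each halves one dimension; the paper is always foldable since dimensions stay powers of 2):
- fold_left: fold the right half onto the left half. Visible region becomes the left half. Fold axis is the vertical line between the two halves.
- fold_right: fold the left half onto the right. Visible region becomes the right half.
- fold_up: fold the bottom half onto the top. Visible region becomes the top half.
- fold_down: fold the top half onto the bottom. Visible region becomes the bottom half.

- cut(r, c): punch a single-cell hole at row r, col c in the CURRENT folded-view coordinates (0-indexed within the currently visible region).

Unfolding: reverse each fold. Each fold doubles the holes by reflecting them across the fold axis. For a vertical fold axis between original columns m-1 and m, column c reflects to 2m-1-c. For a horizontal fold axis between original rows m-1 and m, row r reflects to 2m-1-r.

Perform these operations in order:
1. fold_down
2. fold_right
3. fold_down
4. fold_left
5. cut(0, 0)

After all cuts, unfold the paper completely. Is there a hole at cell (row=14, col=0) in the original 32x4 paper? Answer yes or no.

Op 1 fold_down: fold axis h@16; visible region now rows[16,32) x cols[0,4) = 16x4
Op 2 fold_right: fold axis v@2; visible region now rows[16,32) x cols[2,4) = 16x2
Op 3 fold_down: fold axis h@24; visible region now rows[24,32) x cols[2,4) = 8x2
Op 4 fold_left: fold axis v@3; visible region now rows[24,32) x cols[2,3) = 8x1
Op 5 cut(0, 0): punch at orig (24,2); cuts so far [(24, 2)]; region rows[24,32) x cols[2,3) = 8x1
Unfold 1 (reflect across v@3): 2 holes -> [(24, 2), (24, 3)]
Unfold 2 (reflect across h@24): 4 holes -> [(23, 2), (23, 3), (24, 2), (24, 3)]
Unfold 3 (reflect across v@2): 8 holes -> [(23, 0), (23, 1), (23, 2), (23, 3), (24, 0), (24, 1), (24, 2), (24, 3)]
Unfold 4 (reflect across h@16): 16 holes -> [(7, 0), (7, 1), (7, 2), (7, 3), (8, 0), (8, 1), (8, 2), (8, 3), (23, 0), (23, 1), (23, 2), (23, 3), (24, 0), (24, 1), (24, 2), (24, 3)]
Holes: [(7, 0), (7, 1), (7, 2), (7, 3), (8, 0), (8, 1), (8, 2), (8, 3), (23, 0), (23, 1), (23, 2), (23, 3), (24, 0), (24, 1), (24, 2), (24, 3)]

Answer: no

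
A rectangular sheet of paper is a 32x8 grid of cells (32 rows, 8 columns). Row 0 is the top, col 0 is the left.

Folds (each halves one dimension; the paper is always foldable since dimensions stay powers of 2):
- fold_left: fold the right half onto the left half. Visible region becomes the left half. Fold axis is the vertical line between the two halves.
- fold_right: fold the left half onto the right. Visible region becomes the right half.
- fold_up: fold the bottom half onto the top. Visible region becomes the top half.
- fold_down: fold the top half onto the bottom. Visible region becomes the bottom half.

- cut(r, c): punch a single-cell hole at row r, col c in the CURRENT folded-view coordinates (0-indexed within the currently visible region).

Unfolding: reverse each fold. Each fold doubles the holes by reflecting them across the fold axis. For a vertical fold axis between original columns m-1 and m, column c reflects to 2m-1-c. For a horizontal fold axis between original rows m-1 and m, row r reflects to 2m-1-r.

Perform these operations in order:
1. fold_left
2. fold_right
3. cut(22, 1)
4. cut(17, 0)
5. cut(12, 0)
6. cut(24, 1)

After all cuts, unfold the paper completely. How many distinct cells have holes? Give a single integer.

Op 1 fold_left: fold axis v@4; visible region now rows[0,32) x cols[0,4) = 32x4
Op 2 fold_right: fold axis v@2; visible region now rows[0,32) x cols[2,4) = 32x2
Op 3 cut(22, 1): punch at orig (22,3); cuts so far [(22, 3)]; region rows[0,32) x cols[2,4) = 32x2
Op 4 cut(17, 0): punch at orig (17,2); cuts so far [(17, 2), (22, 3)]; region rows[0,32) x cols[2,4) = 32x2
Op 5 cut(12, 0): punch at orig (12,2); cuts so far [(12, 2), (17, 2), (22, 3)]; region rows[0,32) x cols[2,4) = 32x2
Op 6 cut(24, 1): punch at orig (24,3); cuts so far [(12, 2), (17, 2), (22, 3), (24, 3)]; region rows[0,32) x cols[2,4) = 32x2
Unfold 1 (reflect across v@2): 8 holes -> [(12, 1), (12, 2), (17, 1), (17, 2), (22, 0), (22, 3), (24, 0), (24, 3)]
Unfold 2 (reflect across v@4): 16 holes -> [(12, 1), (12, 2), (12, 5), (12, 6), (17, 1), (17, 2), (17, 5), (17, 6), (22, 0), (22, 3), (22, 4), (22, 7), (24, 0), (24, 3), (24, 4), (24, 7)]

Answer: 16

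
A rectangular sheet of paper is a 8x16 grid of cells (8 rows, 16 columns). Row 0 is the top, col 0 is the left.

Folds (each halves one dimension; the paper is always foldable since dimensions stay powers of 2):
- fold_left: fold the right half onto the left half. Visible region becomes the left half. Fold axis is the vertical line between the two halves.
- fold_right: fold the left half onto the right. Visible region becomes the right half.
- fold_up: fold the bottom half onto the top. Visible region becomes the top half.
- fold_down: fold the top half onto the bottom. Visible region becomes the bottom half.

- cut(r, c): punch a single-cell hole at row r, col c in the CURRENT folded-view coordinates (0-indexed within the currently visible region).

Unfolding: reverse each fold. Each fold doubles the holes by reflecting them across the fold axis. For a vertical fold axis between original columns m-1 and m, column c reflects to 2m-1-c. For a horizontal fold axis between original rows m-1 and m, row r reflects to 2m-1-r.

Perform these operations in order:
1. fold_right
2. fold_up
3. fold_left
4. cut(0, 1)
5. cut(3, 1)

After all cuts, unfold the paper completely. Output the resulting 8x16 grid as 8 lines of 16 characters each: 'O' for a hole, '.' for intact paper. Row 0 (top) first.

Op 1 fold_right: fold axis v@8; visible region now rows[0,8) x cols[8,16) = 8x8
Op 2 fold_up: fold axis h@4; visible region now rows[0,4) x cols[8,16) = 4x8
Op 3 fold_left: fold axis v@12; visible region now rows[0,4) x cols[8,12) = 4x4
Op 4 cut(0, 1): punch at orig (0,9); cuts so far [(0, 9)]; region rows[0,4) x cols[8,12) = 4x4
Op 5 cut(3, 1): punch at orig (3,9); cuts so far [(0, 9), (3, 9)]; region rows[0,4) x cols[8,12) = 4x4
Unfold 1 (reflect across v@12): 4 holes -> [(0, 9), (0, 14), (3, 9), (3, 14)]
Unfold 2 (reflect across h@4): 8 holes -> [(0, 9), (0, 14), (3, 9), (3, 14), (4, 9), (4, 14), (7, 9), (7, 14)]
Unfold 3 (reflect across v@8): 16 holes -> [(0, 1), (0, 6), (0, 9), (0, 14), (3, 1), (3, 6), (3, 9), (3, 14), (4, 1), (4, 6), (4, 9), (4, 14), (7, 1), (7, 6), (7, 9), (7, 14)]

Answer: .O....O..O....O.
................
................
.O....O..O....O.
.O....O..O....O.
................
................
.O....O..O....O.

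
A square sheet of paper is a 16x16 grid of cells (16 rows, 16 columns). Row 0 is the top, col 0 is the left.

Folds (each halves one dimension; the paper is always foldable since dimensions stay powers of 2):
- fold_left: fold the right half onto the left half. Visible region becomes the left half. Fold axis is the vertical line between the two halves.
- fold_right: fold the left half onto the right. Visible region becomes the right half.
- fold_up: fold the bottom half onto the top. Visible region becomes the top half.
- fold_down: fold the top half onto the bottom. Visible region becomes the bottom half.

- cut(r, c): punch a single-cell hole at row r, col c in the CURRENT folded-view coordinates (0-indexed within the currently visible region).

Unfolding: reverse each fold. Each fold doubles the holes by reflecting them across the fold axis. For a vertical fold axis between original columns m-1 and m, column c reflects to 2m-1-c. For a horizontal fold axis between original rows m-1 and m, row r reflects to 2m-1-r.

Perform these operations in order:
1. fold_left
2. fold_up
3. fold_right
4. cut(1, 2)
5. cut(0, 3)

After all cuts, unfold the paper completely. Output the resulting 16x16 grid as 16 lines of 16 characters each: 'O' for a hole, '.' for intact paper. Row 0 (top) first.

Op 1 fold_left: fold axis v@8; visible region now rows[0,16) x cols[0,8) = 16x8
Op 2 fold_up: fold axis h@8; visible region now rows[0,8) x cols[0,8) = 8x8
Op 3 fold_right: fold axis v@4; visible region now rows[0,8) x cols[4,8) = 8x4
Op 4 cut(1, 2): punch at orig (1,6); cuts so far [(1, 6)]; region rows[0,8) x cols[4,8) = 8x4
Op 5 cut(0, 3): punch at orig (0,7); cuts so far [(0, 7), (1, 6)]; region rows[0,8) x cols[4,8) = 8x4
Unfold 1 (reflect across v@4): 4 holes -> [(0, 0), (0, 7), (1, 1), (1, 6)]
Unfold 2 (reflect across h@8): 8 holes -> [(0, 0), (0, 7), (1, 1), (1, 6), (14, 1), (14, 6), (15, 0), (15, 7)]
Unfold 3 (reflect across v@8): 16 holes -> [(0, 0), (0, 7), (0, 8), (0, 15), (1, 1), (1, 6), (1, 9), (1, 14), (14, 1), (14, 6), (14, 9), (14, 14), (15, 0), (15, 7), (15, 8), (15, 15)]

Answer: O......OO......O
.O....O..O....O.
................
................
................
................
................
................
................
................
................
................
................
................
.O....O..O....O.
O......OO......O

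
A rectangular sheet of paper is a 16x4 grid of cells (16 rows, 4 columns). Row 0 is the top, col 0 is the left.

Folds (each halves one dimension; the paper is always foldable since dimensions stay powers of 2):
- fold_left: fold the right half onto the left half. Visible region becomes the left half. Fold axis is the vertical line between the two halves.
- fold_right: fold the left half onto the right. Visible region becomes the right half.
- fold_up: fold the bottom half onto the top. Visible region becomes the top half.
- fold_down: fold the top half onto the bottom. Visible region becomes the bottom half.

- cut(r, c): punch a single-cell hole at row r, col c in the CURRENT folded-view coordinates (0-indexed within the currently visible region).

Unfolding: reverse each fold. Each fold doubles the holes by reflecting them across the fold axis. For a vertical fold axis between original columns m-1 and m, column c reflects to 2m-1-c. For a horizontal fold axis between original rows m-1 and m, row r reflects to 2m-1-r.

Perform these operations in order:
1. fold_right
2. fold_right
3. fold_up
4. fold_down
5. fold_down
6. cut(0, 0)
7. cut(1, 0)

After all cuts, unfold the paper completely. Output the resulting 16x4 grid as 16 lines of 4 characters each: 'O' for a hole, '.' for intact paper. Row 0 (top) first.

Op 1 fold_right: fold axis v@2; visible region now rows[0,16) x cols[2,4) = 16x2
Op 2 fold_right: fold axis v@3; visible region now rows[0,16) x cols[3,4) = 16x1
Op 3 fold_up: fold axis h@8; visible region now rows[0,8) x cols[3,4) = 8x1
Op 4 fold_down: fold axis h@4; visible region now rows[4,8) x cols[3,4) = 4x1
Op 5 fold_down: fold axis h@6; visible region now rows[6,8) x cols[3,4) = 2x1
Op 6 cut(0, 0): punch at orig (6,3); cuts so far [(6, 3)]; region rows[6,8) x cols[3,4) = 2x1
Op 7 cut(1, 0): punch at orig (7,3); cuts so far [(6, 3), (7, 3)]; region rows[6,8) x cols[3,4) = 2x1
Unfold 1 (reflect across h@6): 4 holes -> [(4, 3), (5, 3), (6, 3), (7, 3)]
Unfold 2 (reflect across h@4): 8 holes -> [(0, 3), (1, 3), (2, 3), (3, 3), (4, 3), (5, 3), (6, 3), (7, 3)]
Unfold 3 (reflect across h@8): 16 holes -> [(0, 3), (1, 3), (2, 3), (3, 3), (4, 3), (5, 3), (6, 3), (7, 3), (8, 3), (9, 3), (10, 3), (11, 3), (12, 3), (13, 3), (14, 3), (15, 3)]
Unfold 4 (reflect across v@3): 32 holes -> [(0, 2), (0, 3), (1, 2), (1, 3), (2, 2), (2, 3), (3, 2), (3, 3), (4, 2), (4, 3), (5, 2), (5, 3), (6, 2), (6, 3), (7, 2), (7, 3), (8, 2), (8, 3), (9, 2), (9, 3), (10, 2), (10, 3), (11, 2), (11, 3), (12, 2), (12, 3), (13, 2), (13, 3), (14, 2), (14, 3), (15, 2), (15, 3)]
Unfold 5 (reflect across v@2): 64 holes -> [(0, 0), (0, 1), (0, 2), (0, 3), (1, 0), (1, 1), (1, 2), (1, 3), (2, 0), (2, 1), (2, 2), (2, 3), (3, 0), (3, 1), (3, 2), (3, 3), (4, 0), (4, 1), (4, 2), (4, 3), (5, 0), (5, 1), (5, 2), (5, 3), (6, 0), (6, 1), (6, 2), (6, 3), (7, 0), (7, 1), (7, 2), (7, 3), (8, 0), (8, 1), (8, 2), (8, 3), (9, 0), (9, 1), (9, 2), (9, 3), (10, 0), (10, 1), (10, 2), (10, 3), (11, 0), (11, 1), (11, 2), (11, 3), (12, 0), (12, 1), (12, 2), (12, 3), (13, 0), (13, 1), (13, 2), (13, 3), (14, 0), (14, 1), (14, 2), (14, 3), (15, 0), (15, 1), (15, 2), (15, 3)]

Answer: OOOO
OOOO
OOOO
OOOO
OOOO
OOOO
OOOO
OOOO
OOOO
OOOO
OOOO
OOOO
OOOO
OOOO
OOOO
OOOO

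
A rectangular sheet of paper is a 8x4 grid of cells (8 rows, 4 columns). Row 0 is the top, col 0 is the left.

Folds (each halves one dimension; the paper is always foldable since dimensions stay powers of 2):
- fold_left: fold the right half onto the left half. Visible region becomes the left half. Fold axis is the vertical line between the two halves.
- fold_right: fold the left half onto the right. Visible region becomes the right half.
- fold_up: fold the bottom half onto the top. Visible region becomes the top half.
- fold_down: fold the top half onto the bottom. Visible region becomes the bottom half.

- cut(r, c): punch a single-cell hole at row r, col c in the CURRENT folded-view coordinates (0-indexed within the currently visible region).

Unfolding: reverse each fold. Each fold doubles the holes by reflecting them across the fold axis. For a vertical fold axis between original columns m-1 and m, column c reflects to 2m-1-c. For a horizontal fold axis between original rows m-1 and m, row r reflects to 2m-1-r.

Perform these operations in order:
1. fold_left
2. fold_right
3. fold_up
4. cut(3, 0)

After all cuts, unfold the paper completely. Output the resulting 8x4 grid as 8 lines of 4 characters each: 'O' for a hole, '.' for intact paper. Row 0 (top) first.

Op 1 fold_left: fold axis v@2; visible region now rows[0,8) x cols[0,2) = 8x2
Op 2 fold_right: fold axis v@1; visible region now rows[0,8) x cols[1,2) = 8x1
Op 3 fold_up: fold axis h@4; visible region now rows[0,4) x cols[1,2) = 4x1
Op 4 cut(3, 0): punch at orig (3,1); cuts so far [(3, 1)]; region rows[0,4) x cols[1,2) = 4x1
Unfold 1 (reflect across h@4): 2 holes -> [(3, 1), (4, 1)]
Unfold 2 (reflect across v@1): 4 holes -> [(3, 0), (3, 1), (4, 0), (4, 1)]
Unfold 3 (reflect across v@2): 8 holes -> [(3, 0), (3, 1), (3, 2), (3, 3), (4, 0), (4, 1), (4, 2), (4, 3)]

Answer: ....
....
....
OOOO
OOOO
....
....
....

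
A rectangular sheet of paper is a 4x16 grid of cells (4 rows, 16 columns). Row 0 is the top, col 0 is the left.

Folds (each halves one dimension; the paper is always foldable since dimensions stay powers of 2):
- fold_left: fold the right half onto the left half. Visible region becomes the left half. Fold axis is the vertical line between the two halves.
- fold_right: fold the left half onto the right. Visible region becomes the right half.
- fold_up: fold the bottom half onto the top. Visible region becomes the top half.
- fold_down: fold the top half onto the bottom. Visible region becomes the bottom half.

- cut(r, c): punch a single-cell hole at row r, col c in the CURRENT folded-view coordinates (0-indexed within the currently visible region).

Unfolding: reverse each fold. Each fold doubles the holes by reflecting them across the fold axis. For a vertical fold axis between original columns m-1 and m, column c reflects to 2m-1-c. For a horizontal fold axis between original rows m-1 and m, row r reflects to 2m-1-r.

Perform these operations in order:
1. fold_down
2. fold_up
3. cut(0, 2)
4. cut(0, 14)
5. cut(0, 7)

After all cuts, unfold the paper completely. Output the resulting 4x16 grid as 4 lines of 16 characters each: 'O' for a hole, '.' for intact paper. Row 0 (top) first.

Op 1 fold_down: fold axis h@2; visible region now rows[2,4) x cols[0,16) = 2x16
Op 2 fold_up: fold axis h@3; visible region now rows[2,3) x cols[0,16) = 1x16
Op 3 cut(0, 2): punch at orig (2,2); cuts so far [(2, 2)]; region rows[2,3) x cols[0,16) = 1x16
Op 4 cut(0, 14): punch at orig (2,14); cuts so far [(2, 2), (2, 14)]; region rows[2,3) x cols[0,16) = 1x16
Op 5 cut(0, 7): punch at orig (2,7); cuts so far [(2, 2), (2, 7), (2, 14)]; region rows[2,3) x cols[0,16) = 1x16
Unfold 1 (reflect across h@3): 6 holes -> [(2, 2), (2, 7), (2, 14), (3, 2), (3, 7), (3, 14)]
Unfold 2 (reflect across h@2): 12 holes -> [(0, 2), (0, 7), (0, 14), (1, 2), (1, 7), (1, 14), (2, 2), (2, 7), (2, 14), (3, 2), (3, 7), (3, 14)]

Answer: ..O....O......O.
..O....O......O.
..O....O......O.
..O....O......O.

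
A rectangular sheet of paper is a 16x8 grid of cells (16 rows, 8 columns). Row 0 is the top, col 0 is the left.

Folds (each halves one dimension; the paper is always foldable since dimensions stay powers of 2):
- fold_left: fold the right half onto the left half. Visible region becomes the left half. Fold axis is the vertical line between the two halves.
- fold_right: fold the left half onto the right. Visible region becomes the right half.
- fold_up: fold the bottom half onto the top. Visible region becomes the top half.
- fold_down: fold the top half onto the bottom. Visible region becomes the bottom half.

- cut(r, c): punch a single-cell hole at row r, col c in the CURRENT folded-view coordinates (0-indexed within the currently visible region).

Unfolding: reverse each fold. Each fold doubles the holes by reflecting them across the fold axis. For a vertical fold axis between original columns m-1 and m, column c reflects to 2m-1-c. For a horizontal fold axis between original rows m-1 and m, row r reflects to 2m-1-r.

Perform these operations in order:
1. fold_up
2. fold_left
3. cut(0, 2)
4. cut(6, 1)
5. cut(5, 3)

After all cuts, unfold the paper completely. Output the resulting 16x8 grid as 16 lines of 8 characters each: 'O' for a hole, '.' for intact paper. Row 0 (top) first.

Answer: ..O..O..
........
........
........
........
...OO...
.O....O.
........
........
.O....O.
...OO...
........
........
........
........
..O..O..

Derivation:
Op 1 fold_up: fold axis h@8; visible region now rows[0,8) x cols[0,8) = 8x8
Op 2 fold_left: fold axis v@4; visible region now rows[0,8) x cols[0,4) = 8x4
Op 3 cut(0, 2): punch at orig (0,2); cuts so far [(0, 2)]; region rows[0,8) x cols[0,4) = 8x4
Op 4 cut(6, 1): punch at orig (6,1); cuts so far [(0, 2), (6, 1)]; region rows[0,8) x cols[0,4) = 8x4
Op 5 cut(5, 3): punch at orig (5,3); cuts so far [(0, 2), (5, 3), (6, 1)]; region rows[0,8) x cols[0,4) = 8x4
Unfold 1 (reflect across v@4): 6 holes -> [(0, 2), (0, 5), (5, 3), (5, 4), (6, 1), (6, 6)]
Unfold 2 (reflect across h@8): 12 holes -> [(0, 2), (0, 5), (5, 3), (5, 4), (6, 1), (6, 6), (9, 1), (9, 6), (10, 3), (10, 4), (15, 2), (15, 5)]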